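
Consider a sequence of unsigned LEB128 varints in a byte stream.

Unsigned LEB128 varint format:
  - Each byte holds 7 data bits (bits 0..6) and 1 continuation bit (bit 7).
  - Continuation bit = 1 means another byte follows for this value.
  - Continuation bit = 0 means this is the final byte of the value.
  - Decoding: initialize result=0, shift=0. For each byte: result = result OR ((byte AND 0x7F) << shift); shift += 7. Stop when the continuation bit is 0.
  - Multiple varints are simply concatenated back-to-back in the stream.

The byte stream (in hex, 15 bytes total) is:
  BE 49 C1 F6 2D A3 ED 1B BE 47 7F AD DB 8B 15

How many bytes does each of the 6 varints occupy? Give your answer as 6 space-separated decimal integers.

  byte[0]=0xBE cont=1 payload=0x3E=62: acc |= 62<<0 -> acc=62 shift=7
  byte[1]=0x49 cont=0 payload=0x49=73: acc |= 73<<7 -> acc=9406 shift=14 [end]
Varint 1: bytes[0:2] = BE 49 -> value 9406 (2 byte(s))
  byte[2]=0xC1 cont=1 payload=0x41=65: acc |= 65<<0 -> acc=65 shift=7
  byte[3]=0xF6 cont=1 payload=0x76=118: acc |= 118<<7 -> acc=15169 shift=14
  byte[4]=0x2D cont=0 payload=0x2D=45: acc |= 45<<14 -> acc=752449 shift=21 [end]
Varint 2: bytes[2:5] = C1 F6 2D -> value 752449 (3 byte(s))
  byte[5]=0xA3 cont=1 payload=0x23=35: acc |= 35<<0 -> acc=35 shift=7
  byte[6]=0xED cont=1 payload=0x6D=109: acc |= 109<<7 -> acc=13987 shift=14
  byte[7]=0x1B cont=0 payload=0x1B=27: acc |= 27<<14 -> acc=456355 shift=21 [end]
Varint 3: bytes[5:8] = A3 ED 1B -> value 456355 (3 byte(s))
  byte[8]=0xBE cont=1 payload=0x3E=62: acc |= 62<<0 -> acc=62 shift=7
  byte[9]=0x47 cont=0 payload=0x47=71: acc |= 71<<7 -> acc=9150 shift=14 [end]
Varint 4: bytes[8:10] = BE 47 -> value 9150 (2 byte(s))
  byte[10]=0x7F cont=0 payload=0x7F=127: acc |= 127<<0 -> acc=127 shift=7 [end]
Varint 5: bytes[10:11] = 7F -> value 127 (1 byte(s))
  byte[11]=0xAD cont=1 payload=0x2D=45: acc |= 45<<0 -> acc=45 shift=7
  byte[12]=0xDB cont=1 payload=0x5B=91: acc |= 91<<7 -> acc=11693 shift=14
  byte[13]=0x8B cont=1 payload=0x0B=11: acc |= 11<<14 -> acc=191917 shift=21
  byte[14]=0x15 cont=0 payload=0x15=21: acc |= 21<<21 -> acc=44232109 shift=28 [end]
Varint 6: bytes[11:15] = AD DB 8B 15 -> value 44232109 (4 byte(s))

Answer: 2 3 3 2 1 4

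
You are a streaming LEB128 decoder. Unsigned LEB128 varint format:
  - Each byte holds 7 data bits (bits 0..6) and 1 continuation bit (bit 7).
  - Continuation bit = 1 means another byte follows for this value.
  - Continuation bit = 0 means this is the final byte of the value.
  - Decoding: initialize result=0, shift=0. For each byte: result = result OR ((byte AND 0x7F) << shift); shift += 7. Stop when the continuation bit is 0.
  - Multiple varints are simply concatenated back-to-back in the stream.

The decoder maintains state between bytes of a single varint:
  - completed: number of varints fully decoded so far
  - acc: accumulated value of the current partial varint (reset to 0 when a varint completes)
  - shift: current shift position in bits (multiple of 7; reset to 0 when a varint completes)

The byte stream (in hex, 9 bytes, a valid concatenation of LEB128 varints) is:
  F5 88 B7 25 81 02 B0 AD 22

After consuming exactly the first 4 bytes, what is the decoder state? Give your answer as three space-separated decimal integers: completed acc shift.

Answer: 1 0 0

Derivation:
byte[0]=0xF5 cont=1 payload=0x75: acc |= 117<<0 -> completed=0 acc=117 shift=7
byte[1]=0x88 cont=1 payload=0x08: acc |= 8<<7 -> completed=0 acc=1141 shift=14
byte[2]=0xB7 cont=1 payload=0x37: acc |= 55<<14 -> completed=0 acc=902261 shift=21
byte[3]=0x25 cont=0 payload=0x25: varint #1 complete (value=78496885); reset -> completed=1 acc=0 shift=0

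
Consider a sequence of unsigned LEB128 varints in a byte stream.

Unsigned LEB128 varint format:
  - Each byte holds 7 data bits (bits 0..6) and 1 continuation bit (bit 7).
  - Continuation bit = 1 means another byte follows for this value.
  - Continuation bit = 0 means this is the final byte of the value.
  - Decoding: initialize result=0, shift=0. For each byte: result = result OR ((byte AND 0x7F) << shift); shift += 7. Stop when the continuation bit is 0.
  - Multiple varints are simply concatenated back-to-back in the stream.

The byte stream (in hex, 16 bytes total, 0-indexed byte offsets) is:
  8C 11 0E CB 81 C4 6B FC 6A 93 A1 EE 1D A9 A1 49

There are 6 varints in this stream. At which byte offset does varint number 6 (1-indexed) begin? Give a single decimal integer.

  byte[0]=0x8C cont=1 payload=0x0C=12: acc |= 12<<0 -> acc=12 shift=7
  byte[1]=0x11 cont=0 payload=0x11=17: acc |= 17<<7 -> acc=2188 shift=14 [end]
Varint 1: bytes[0:2] = 8C 11 -> value 2188 (2 byte(s))
  byte[2]=0x0E cont=0 payload=0x0E=14: acc |= 14<<0 -> acc=14 shift=7 [end]
Varint 2: bytes[2:3] = 0E -> value 14 (1 byte(s))
  byte[3]=0xCB cont=1 payload=0x4B=75: acc |= 75<<0 -> acc=75 shift=7
  byte[4]=0x81 cont=1 payload=0x01=1: acc |= 1<<7 -> acc=203 shift=14
  byte[5]=0xC4 cont=1 payload=0x44=68: acc |= 68<<14 -> acc=1114315 shift=21
  byte[6]=0x6B cont=0 payload=0x6B=107: acc |= 107<<21 -> acc=225509579 shift=28 [end]
Varint 3: bytes[3:7] = CB 81 C4 6B -> value 225509579 (4 byte(s))
  byte[7]=0xFC cont=1 payload=0x7C=124: acc |= 124<<0 -> acc=124 shift=7
  byte[8]=0x6A cont=0 payload=0x6A=106: acc |= 106<<7 -> acc=13692 shift=14 [end]
Varint 4: bytes[7:9] = FC 6A -> value 13692 (2 byte(s))
  byte[9]=0x93 cont=1 payload=0x13=19: acc |= 19<<0 -> acc=19 shift=7
  byte[10]=0xA1 cont=1 payload=0x21=33: acc |= 33<<7 -> acc=4243 shift=14
  byte[11]=0xEE cont=1 payload=0x6E=110: acc |= 110<<14 -> acc=1806483 shift=21
  byte[12]=0x1D cont=0 payload=0x1D=29: acc |= 29<<21 -> acc=62623891 shift=28 [end]
Varint 5: bytes[9:13] = 93 A1 EE 1D -> value 62623891 (4 byte(s))
  byte[13]=0xA9 cont=1 payload=0x29=41: acc |= 41<<0 -> acc=41 shift=7
  byte[14]=0xA1 cont=1 payload=0x21=33: acc |= 33<<7 -> acc=4265 shift=14
  byte[15]=0x49 cont=0 payload=0x49=73: acc |= 73<<14 -> acc=1200297 shift=21 [end]
Varint 6: bytes[13:16] = A9 A1 49 -> value 1200297 (3 byte(s))

Answer: 13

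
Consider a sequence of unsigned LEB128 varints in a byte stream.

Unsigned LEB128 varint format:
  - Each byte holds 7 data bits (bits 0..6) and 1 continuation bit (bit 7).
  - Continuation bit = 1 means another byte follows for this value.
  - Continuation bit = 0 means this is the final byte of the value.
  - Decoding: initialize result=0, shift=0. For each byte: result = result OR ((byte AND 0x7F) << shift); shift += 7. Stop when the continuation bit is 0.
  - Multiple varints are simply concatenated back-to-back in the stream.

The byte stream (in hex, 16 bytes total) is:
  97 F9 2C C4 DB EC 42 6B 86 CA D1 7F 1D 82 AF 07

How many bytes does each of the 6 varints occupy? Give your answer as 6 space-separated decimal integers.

  byte[0]=0x97 cont=1 payload=0x17=23: acc |= 23<<0 -> acc=23 shift=7
  byte[1]=0xF9 cont=1 payload=0x79=121: acc |= 121<<7 -> acc=15511 shift=14
  byte[2]=0x2C cont=0 payload=0x2C=44: acc |= 44<<14 -> acc=736407 shift=21 [end]
Varint 1: bytes[0:3] = 97 F9 2C -> value 736407 (3 byte(s))
  byte[3]=0xC4 cont=1 payload=0x44=68: acc |= 68<<0 -> acc=68 shift=7
  byte[4]=0xDB cont=1 payload=0x5B=91: acc |= 91<<7 -> acc=11716 shift=14
  byte[5]=0xEC cont=1 payload=0x6C=108: acc |= 108<<14 -> acc=1781188 shift=21
  byte[6]=0x42 cont=0 payload=0x42=66: acc |= 66<<21 -> acc=140193220 shift=28 [end]
Varint 2: bytes[3:7] = C4 DB EC 42 -> value 140193220 (4 byte(s))
  byte[7]=0x6B cont=0 payload=0x6B=107: acc |= 107<<0 -> acc=107 shift=7 [end]
Varint 3: bytes[7:8] = 6B -> value 107 (1 byte(s))
  byte[8]=0x86 cont=1 payload=0x06=6: acc |= 6<<0 -> acc=6 shift=7
  byte[9]=0xCA cont=1 payload=0x4A=74: acc |= 74<<7 -> acc=9478 shift=14
  byte[10]=0xD1 cont=1 payload=0x51=81: acc |= 81<<14 -> acc=1336582 shift=21
  byte[11]=0x7F cont=0 payload=0x7F=127: acc |= 127<<21 -> acc=267674886 shift=28 [end]
Varint 4: bytes[8:12] = 86 CA D1 7F -> value 267674886 (4 byte(s))
  byte[12]=0x1D cont=0 payload=0x1D=29: acc |= 29<<0 -> acc=29 shift=7 [end]
Varint 5: bytes[12:13] = 1D -> value 29 (1 byte(s))
  byte[13]=0x82 cont=1 payload=0x02=2: acc |= 2<<0 -> acc=2 shift=7
  byte[14]=0xAF cont=1 payload=0x2F=47: acc |= 47<<7 -> acc=6018 shift=14
  byte[15]=0x07 cont=0 payload=0x07=7: acc |= 7<<14 -> acc=120706 shift=21 [end]
Varint 6: bytes[13:16] = 82 AF 07 -> value 120706 (3 byte(s))

Answer: 3 4 1 4 1 3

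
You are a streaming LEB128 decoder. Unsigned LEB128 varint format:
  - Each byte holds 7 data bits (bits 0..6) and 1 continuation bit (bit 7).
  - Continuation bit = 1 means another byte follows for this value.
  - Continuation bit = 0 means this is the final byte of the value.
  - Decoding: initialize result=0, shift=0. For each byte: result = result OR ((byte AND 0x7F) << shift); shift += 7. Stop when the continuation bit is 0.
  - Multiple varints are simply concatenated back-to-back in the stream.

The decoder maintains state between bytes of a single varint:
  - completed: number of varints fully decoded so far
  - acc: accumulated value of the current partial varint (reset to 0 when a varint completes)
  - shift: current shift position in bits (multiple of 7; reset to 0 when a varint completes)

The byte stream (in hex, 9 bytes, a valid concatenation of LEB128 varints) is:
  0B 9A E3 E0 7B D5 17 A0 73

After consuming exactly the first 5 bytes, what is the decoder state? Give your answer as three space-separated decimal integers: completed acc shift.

byte[0]=0x0B cont=0 payload=0x0B: varint #1 complete (value=11); reset -> completed=1 acc=0 shift=0
byte[1]=0x9A cont=1 payload=0x1A: acc |= 26<<0 -> completed=1 acc=26 shift=7
byte[2]=0xE3 cont=1 payload=0x63: acc |= 99<<7 -> completed=1 acc=12698 shift=14
byte[3]=0xE0 cont=1 payload=0x60: acc |= 96<<14 -> completed=1 acc=1585562 shift=21
byte[4]=0x7B cont=0 payload=0x7B: varint #2 complete (value=259535258); reset -> completed=2 acc=0 shift=0

Answer: 2 0 0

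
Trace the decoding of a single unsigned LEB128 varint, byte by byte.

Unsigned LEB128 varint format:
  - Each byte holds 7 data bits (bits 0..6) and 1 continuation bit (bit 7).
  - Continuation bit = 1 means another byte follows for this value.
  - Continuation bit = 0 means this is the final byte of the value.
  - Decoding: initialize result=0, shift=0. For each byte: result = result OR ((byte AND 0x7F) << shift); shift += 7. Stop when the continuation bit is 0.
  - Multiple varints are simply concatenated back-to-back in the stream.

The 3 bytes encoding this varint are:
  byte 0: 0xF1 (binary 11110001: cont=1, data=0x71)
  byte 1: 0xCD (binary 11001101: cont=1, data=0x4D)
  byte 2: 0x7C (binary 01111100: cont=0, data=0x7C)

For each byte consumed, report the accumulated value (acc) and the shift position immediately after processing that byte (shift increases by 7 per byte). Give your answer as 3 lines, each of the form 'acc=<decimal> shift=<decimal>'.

byte 0=0xF1: payload=0x71=113, contrib = 113<<0 = 113; acc -> 113, shift -> 7
byte 1=0xCD: payload=0x4D=77, contrib = 77<<7 = 9856; acc -> 9969, shift -> 14
byte 2=0x7C: payload=0x7C=124, contrib = 124<<14 = 2031616; acc -> 2041585, shift -> 21

Answer: acc=113 shift=7
acc=9969 shift=14
acc=2041585 shift=21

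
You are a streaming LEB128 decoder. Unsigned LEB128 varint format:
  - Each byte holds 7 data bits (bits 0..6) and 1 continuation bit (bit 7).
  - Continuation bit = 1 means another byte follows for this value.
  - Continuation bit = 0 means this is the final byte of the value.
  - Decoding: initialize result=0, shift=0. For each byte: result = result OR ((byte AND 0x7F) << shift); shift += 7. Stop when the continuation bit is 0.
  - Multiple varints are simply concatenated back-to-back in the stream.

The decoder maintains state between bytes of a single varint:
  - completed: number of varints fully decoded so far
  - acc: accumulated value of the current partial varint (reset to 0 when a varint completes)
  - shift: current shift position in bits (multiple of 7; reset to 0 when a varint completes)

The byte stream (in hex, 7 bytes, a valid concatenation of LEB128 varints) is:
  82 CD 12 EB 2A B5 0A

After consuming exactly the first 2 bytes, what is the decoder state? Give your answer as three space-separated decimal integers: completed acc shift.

byte[0]=0x82 cont=1 payload=0x02: acc |= 2<<0 -> completed=0 acc=2 shift=7
byte[1]=0xCD cont=1 payload=0x4D: acc |= 77<<7 -> completed=0 acc=9858 shift=14

Answer: 0 9858 14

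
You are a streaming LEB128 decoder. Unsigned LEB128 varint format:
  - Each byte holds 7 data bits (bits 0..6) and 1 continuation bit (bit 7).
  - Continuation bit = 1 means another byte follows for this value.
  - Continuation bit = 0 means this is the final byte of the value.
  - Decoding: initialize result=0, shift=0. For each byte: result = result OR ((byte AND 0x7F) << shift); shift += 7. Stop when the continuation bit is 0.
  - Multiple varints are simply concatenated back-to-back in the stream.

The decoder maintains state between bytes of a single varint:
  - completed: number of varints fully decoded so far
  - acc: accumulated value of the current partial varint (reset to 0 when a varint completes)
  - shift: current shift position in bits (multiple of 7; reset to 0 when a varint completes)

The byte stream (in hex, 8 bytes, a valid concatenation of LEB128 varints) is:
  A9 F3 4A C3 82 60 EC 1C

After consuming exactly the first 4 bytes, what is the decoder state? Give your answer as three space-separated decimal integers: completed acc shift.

Answer: 1 67 7

Derivation:
byte[0]=0xA9 cont=1 payload=0x29: acc |= 41<<0 -> completed=0 acc=41 shift=7
byte[1]=0xF3 cont=1 payload=0x73: acc |= 115<<7 -> completed=0 acc=14761 shift=14
byte[2]=0x4A cont=0 payload=0x4A: varint #1 complete (value=1227177); reset -> completed=1 acc=0 shift=0
byte[3]=0xC3 cont=1 payload=0x43: acc |= 67<<0 -> completed=1 acc=67 shift=7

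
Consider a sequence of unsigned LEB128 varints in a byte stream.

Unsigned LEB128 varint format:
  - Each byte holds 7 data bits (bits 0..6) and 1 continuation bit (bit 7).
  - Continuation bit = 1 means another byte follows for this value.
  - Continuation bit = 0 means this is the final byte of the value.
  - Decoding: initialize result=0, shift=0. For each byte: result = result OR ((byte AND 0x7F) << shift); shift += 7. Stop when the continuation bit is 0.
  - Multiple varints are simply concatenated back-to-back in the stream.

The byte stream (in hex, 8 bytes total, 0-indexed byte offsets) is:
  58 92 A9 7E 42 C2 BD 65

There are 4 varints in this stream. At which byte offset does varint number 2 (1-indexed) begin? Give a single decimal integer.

Answer: 1

Derivation:
  byte[0]=0x58 cont=0 payload=0x58=88: acc |= 88<<0 -> acc=88 shift=7 [end]
Varint 1: bytes[0:1] = 58 -> value 88 (1 byte(s))
  byte[1]=0x92 cont=1 payload=0x12=18: acc |= 18<<0 -> acc=18 shift=7
  byte[2]=0xA9 cont=1 payload=0x29=41: acc |= 41<<7 -> acc=5266 shift=14
  byte[3]=0x7E cont=0 payload=0x7E=126: acc |= 126<<14 -> acc=2069650 shift=21 [end]
Varint 2: bytes[1:4] = 92 A9 7E -> value 2069650 (3 byte(s))
  byte[4]=0x42 cont=0 payload=0x42=66: acc |= 66<<0 -> acc=66 shift=7 [end]
Varint 3: bytes[4:5] = 42 -> value 66 (1 byte(s))
  byte[5]=0xC2 cont=1 payload=0x42=66: acc |= 66<<0 -> acc=66 shift=7
  byte[6]=0xBD cont=1 payload=0x3D=61: acc |= 61<<7 -> acc=7874 shift=14
  byte[7]=0x65 cont=0 payload=0x65=101: acc |= 101<<14 -> acc=1662658 shift=21 [end]
Varint 4: bytes[5:8] = C2 BD 65 -> value 1662658 (3 byte(s))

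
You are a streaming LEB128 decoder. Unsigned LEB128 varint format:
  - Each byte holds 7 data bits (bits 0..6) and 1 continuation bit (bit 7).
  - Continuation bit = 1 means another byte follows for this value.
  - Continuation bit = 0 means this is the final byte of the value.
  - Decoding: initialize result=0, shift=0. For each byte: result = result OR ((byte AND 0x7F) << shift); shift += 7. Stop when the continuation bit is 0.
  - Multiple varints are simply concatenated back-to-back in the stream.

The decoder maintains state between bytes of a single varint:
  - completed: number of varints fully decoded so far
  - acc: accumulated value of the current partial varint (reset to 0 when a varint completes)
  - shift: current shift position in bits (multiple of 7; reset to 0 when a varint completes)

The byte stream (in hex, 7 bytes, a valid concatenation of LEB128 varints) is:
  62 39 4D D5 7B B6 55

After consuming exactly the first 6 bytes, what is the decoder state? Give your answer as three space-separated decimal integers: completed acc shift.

byte[0]=0x62 cont=0 payload=0x62: varint #1 complete (value=98); reset -> completed=1 acc=0 shift=0
byte[1]=0x39 cont=0 payload=0x39: varint #2 complete (value=57); reset -> completed=2 acc=0 shift=0
byte[2]=0x4D cont=0 payload=0x4D: varint #3 complete (value=77); reset -> completed=3 acc=0 shift=0
byte[3]=0xD5 cont=1 payload=0x55: acc |= 85<<0 -> completed=3 acc=85 shift=7
byte[4]=0x7B cont=0 payload=0x7B: varint #4 complete (value=15829); reset -> completed=4 acc=0 shift=0
byte[5]=0xB6 cont=1 payload=0x36: acc |= 54<<0 -> completed=4 acc=54 shift=7

Answer: 4 54 7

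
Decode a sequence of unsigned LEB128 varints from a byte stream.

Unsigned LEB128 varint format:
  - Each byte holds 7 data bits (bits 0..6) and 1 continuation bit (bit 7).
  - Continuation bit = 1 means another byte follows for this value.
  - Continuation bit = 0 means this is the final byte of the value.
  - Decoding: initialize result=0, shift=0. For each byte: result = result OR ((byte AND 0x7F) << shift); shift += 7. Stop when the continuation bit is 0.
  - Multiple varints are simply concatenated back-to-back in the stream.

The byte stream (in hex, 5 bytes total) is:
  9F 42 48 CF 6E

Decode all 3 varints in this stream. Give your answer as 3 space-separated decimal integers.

Answer: 8479 72 14159

Derivation:
  byte[0]=0x9F cont=1 payload=0x1F=31: acc |= 31<<0 -> acc=31 shift=7
  byte[1]=0x42 cont=0 payload=0x42=66: acc |= 66<<7 -> acc=8479 shift=14 [end]
Varint 1: bytes[0:2] = 9F 42 -> value 8479 (2 byte(s))
  byte[2]=0x48 cont=0 payload=0x48=72: acc |= 72<<0 -> acc=72 shift=7 [end]
Varint 2: bytes[2:3] = 48 -> value 72 (1 byte(s))
  byte[3]=0xCF cont=1 payload=0x4F=79: acc |= 79<<0 -> acc=79 shift=7
  byte[4]=0x6E cont=0 payload=0x6E=110: acc |= 110<<7 -> acc=14159 shift=14 [end]
Varint 3: bytes[3:5] = CF 6E -> value 14159 (2 byte(s))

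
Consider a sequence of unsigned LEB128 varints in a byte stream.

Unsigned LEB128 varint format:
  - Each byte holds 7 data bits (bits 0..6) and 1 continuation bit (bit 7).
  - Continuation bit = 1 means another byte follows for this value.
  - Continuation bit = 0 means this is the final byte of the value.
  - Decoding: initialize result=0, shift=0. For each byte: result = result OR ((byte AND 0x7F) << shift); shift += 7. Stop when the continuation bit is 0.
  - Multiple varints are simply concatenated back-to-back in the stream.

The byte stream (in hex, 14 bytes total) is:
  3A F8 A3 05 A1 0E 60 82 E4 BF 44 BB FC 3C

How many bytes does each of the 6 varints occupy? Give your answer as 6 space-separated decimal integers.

  byte[0]=0x3A cont=0 payload=0x3A=58: acc |= 58<<0 -> acc=58 shift=7 [end]
Varint 1: bytes[0:1] = 3A -> value 58 (1 byte(s))
  byte[1]=0xF8 cont=1 payload=0x78=120: acc |= 120<<0 -> acc=120 shift=7
  byte[2]=0xA3 cont=1 payload=0x23=35: acc |= 35<<7 -> acc=4600 shift=14
  byte[3]=0x05 cont=0 payload=0x05=5: acc |= 5<<14 -> acc=86520 shift=21 [end]
Varint 2: bytes[1:4] = F8 A3 05 -> value 86520 (3 byte(s))
  byte[4]=0xA1 cont=1 payload=0x21=33: acc |= 33<<0 -> acc=33 shift=7
  byte[5]=0x0E cont=0 payload=0x0E=14: acc |= 14<<7 -> acc=1825 shift=14 [end]
Varint 3: bytes[4:6] = A1 0E -> value 1825 (2 byte(s))
  byte[6]=0x60 cont=0 payload=0x60=96: acc |= 96<<0 -> acc=96 shift=7 [end]
Varint 4: bytes[6:7] = 60 -> value 96 (1 byte(s))
  byte[7]=0x82 cont=1 payload=0x02=2: acc |= 2<<0 -> acc=2 shift=7
  byte[8]=0xE4 cont=1 payload=0x64=100: acc |= 100<<7 -> acc=12802 shift=14
  byte[9]=0xBF cont=1 payload=0x3F=63: acc |= 63<<14 -> acc=1044994 shift=21
  byte[10]=0x44 cont=0 payload=0x44=68: acc |= 68<<21 -> acc=143651330 shift=28 [end]
Varint 5: bytes[7:11] = 82 E4 BF 44 -> value 143651330 (4 byte(s))
  byte[11]=0xBB cont=1 payload=0x3B=59: acc |= 59<<0 -> acc=59 shift=7
  byte[12]=0xFC cont=1 payload=0x7C=124: acc |= 124<<7 -> acc=15931 shift=14
  byte[13]=0x3C cont=0 payload=0x3C=60: acc |= 60<<14 -> acc=998971 shift=21 [end]
Varint 6: bytes[11:14] = BB FC 3C -> value 998971 (3 byte(s))

Answer: 1 3 2 1 4 3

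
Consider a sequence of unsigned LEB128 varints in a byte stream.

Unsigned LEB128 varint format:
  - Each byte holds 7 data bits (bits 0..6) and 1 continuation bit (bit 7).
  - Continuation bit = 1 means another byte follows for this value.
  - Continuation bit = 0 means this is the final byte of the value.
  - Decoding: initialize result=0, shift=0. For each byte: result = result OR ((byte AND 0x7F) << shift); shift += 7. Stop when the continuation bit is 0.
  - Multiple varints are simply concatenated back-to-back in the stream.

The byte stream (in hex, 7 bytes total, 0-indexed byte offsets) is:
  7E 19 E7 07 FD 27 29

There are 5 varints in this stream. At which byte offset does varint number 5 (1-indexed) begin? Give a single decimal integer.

Answer: 6

Derivation:
  byte[0]=0x7E cont=0 payload=0x7E=126: acc |= 126<<0 -> acc=126 shift=7 [end]
Varint 1: bytes[0:1] = 7E -> value 126 (1 byte(s))
  byte[1]=0x19 cont=0 payload=0x19=25: acc |= 25<<0 -> acc=25 shift=7 [end]
Varint 2: bytes[1:2] = 19 -> value 25 (1 byte(s))
  byte[2]=0xE7 cont=1 payload=0x67=103: acc |= 103<<0 -> acc=103 shift=7
  byte[3]=0x07 cont=0 payload=0x07=7: acc |= 7<<7 -> acc=999 shift=14 [end]
Varint 3: bytes[2:4] = E7 07 -> value 999 (2 byte(s))
  byte[4]=0xFD cont=1 payload=0x7D=125: acc |= 125<<0 -> acc=125 shift=7
  byte[5]=0x27 cont=0 payload=0x27=39: acc |= 39<<7 -> acc=5117 shift=14 [end]
Varint 4: bytes[4:6] = FD 27 -> value 5117 (2 byte(s))
  byte[6]=0x29 cont=0 payload=0x29=41: acc |= 41<<0 -> acc=41 shift=7 [end]
Varint 5: bytes[6:7] = 29 -> value 41 (1 byte(s))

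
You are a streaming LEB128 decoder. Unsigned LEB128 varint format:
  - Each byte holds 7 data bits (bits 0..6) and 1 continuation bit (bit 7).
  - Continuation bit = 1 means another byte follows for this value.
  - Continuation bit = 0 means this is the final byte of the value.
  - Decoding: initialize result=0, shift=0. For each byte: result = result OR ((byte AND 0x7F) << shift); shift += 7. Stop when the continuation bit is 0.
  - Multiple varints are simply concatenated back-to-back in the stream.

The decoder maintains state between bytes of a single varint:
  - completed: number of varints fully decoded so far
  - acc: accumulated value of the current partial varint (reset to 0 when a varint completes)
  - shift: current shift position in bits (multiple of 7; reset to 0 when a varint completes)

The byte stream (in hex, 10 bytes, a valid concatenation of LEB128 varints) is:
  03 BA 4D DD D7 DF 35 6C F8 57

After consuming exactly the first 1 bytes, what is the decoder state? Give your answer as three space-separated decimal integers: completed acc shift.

byte[0]=0x03 cont=0 payload=0x03: varint #1 complete (value=3); reset -> completed=1 acc=0 shift=0

Answer: 1 0 0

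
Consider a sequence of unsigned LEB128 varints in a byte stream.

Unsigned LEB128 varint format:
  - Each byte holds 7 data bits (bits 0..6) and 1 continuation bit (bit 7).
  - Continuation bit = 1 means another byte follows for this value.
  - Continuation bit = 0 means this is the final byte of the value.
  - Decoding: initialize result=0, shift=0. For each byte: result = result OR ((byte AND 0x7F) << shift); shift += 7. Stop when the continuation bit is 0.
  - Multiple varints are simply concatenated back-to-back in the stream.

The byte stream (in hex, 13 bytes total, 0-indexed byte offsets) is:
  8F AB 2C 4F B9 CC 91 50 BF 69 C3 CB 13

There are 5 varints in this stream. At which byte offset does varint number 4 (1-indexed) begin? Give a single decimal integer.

Answer: 8

Derivation:
  byte[0]=0x8F cont=1 payload=0x0F=15: acc |= 15<<0 -> acc=15 shift=7
  byte[1]=0xAB cont=1 payload=0x2B=43: acc |= 43<<7 -> acc=5519 shift=14
  byte[2]=0x2C cont=0 payload=0x2C=44: acc |= 44<<14 -> acc=726415 shift=21 [end]
Varint 1: bytes[0:3] = 8F AB 2C -> value 726415 (3 byte(s))
  byte[3]=0x4F cont=0 payload=0x4F=79: acc |= 79<<0 -> acc=79 shift=7 [end]
Varint 2: bytes[3:4] = 4F -> value 79 (1 byte(s))
  byte[4]=0xB9 cont=1 payload=0x39=57: acc |= 57<<0 -> acc=57 shift=7
  byte[5]=0xCC cont=1 payload=0x4C=76: acc |= 76<<7 -> acc=9785 shift=14
  byte[6]=0x91 cont=1 payload=0x11=17: acc |= 17<<14 -> acc=288313 shift=21
  byte[7]=0x50 cont=0 payload=0x50=80: acc |= 80<<21 -> acc=168060473 shift=28 [end]
Varint 3: bytes[4:8] = B9 CC 91 50 -> value 168060473 (4 byte(s))
  byte[8]=0xBF cont=1 payload=0x3F=63: acc |= 63<<0 -> acc=63 shift=7
  byte[9]=0x69 cont=0 payload=0x69=105: acc |= 105<<7 -> acc=13503 shift=14 [end]
Varint 4: bytes[8:10] = BF 69 -> value 13503 (2 byte(s))
  byte[10]=0xC3 cont=1 payload=0x43=67: acc |= 67<<0 -> acc=67 shift=7
  byte[11]=0xCB cont=1 payload=0x4B=75: acc |= 75<<7 -> acc=9667 shift=14
  byte[12]=0x13 cont=0 payload=0x13=19: acc |= 19<<14 -> acc=320963 shift=21 [end]
Varint 5: bytes[10:13] = C3 CB 13 -> value 320963 (3 byte(s))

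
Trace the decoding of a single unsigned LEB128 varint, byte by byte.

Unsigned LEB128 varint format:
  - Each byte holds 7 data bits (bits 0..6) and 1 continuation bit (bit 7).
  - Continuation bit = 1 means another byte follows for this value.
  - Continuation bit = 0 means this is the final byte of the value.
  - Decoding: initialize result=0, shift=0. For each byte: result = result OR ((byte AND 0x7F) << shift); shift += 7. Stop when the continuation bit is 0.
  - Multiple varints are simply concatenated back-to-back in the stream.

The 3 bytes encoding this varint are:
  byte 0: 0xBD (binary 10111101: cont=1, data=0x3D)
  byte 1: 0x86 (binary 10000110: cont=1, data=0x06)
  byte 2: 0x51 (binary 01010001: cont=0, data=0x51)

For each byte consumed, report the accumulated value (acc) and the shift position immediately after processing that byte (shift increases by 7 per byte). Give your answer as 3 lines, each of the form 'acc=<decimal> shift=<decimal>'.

Answer: acc=61 shift=7
acc=829 shift=14
acc=1327933 shift=21

Derivation:
byte 0=0xBD: payload=0x3D=61, contrib = 61<<0 = 61; acc -> 61, shift -> 7
byte 1=0x86: payload=0x06=6, contrib = 6<<7 = 768; acc -> 829, shift -> 14
byte 2=0x51: payload=0x51=81, contrib = 81<<14 = 1327104; acc -> 1327933, shift -> 21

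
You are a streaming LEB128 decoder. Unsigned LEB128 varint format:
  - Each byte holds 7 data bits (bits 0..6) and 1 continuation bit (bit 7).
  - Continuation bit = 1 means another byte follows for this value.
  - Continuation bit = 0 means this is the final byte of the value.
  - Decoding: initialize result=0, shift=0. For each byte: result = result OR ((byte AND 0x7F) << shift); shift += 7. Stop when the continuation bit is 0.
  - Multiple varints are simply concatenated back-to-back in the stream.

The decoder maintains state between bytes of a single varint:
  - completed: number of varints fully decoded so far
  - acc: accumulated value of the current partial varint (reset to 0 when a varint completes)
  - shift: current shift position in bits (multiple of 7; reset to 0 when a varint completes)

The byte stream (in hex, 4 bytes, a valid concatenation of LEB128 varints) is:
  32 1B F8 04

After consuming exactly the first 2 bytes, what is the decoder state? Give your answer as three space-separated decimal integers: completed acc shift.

byte[0]=0x32 cont=0 payload=0x32: varint #1 complete (value=50); reset -> completed=1 acc=0 shift=0
byte[1]=0x1B cont=0 payload=0x1B: varint #2 complete (value=27); reset -> completed=2 acc=0 shift=0

Answer: 2 0 0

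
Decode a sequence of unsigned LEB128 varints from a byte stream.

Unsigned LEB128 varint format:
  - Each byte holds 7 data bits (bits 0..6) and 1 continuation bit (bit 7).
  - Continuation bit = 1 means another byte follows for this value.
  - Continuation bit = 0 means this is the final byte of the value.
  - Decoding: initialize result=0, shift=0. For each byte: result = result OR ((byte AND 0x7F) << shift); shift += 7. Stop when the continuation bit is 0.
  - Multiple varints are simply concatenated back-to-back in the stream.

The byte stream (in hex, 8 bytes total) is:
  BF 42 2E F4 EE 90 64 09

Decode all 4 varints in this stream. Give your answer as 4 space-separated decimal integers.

  byte[0]=0xBF cont=1 payload=0x3F=63: acc |= 63<<0 -> acc=63 shift=7
  byte[1]=0x42 cont=0 payload=0x42=66: acc |= 66<<7 -> acc=8511 shift=14 [end]
Varint 1: bytes[0:2] = BF 42 -> value 8511 (2 byte(s))
  byte[2]=0x2E cont=0 payload=0x2E=46: acc |= 46<<0 -> acc=46 shift=7 [end]
Varint 2: bytes[2:3] = 2E -> value 46 (1 byte(s))
  byte[3]=0xF4 cont=1 payload=0x74=116: acc |= 116<<0 -> acc=116 shift=7
  byte[4]=0xEE cont=1 payload=0x6E=110: acc |= 110<<7 -> acc=14196 shift=14
  byte[5]=0x90 cont=1 payload=0x10=16: acc |= 16<<14 -> acc=276340 shift=21
  byte[6]=0x64 cont=0 payload=0x64=100: acc |= 100<<21 -> acc=209991540 shift=28 [end]
Varint 3: bytes[3:7] = F4 EE 90 64 -> value 209991540 (4 byte(s))
  byte[7]=0x09 cont=0 payload=0x09=9: acc |= 9<<0 -> acc=9 shift=7 [end]
Varint 4: bytes[7:8] = 09 -> value 9 (1 byte(s))

Answer: 8511 46 209991540 9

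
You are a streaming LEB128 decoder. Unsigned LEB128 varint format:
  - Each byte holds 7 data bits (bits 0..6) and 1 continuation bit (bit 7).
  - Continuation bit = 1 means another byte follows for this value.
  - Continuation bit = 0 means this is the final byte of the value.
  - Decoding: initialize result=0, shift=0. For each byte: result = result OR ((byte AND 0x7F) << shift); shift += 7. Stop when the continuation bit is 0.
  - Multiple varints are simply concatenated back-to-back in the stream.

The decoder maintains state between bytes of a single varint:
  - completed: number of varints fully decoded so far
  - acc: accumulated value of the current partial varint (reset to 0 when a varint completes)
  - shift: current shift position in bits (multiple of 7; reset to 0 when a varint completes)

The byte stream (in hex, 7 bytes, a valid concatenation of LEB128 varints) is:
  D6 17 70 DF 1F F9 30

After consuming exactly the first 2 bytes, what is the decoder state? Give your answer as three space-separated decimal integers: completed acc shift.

byte[0]=0xD6 cont=1 payload=0x56: acc |= 86<<0 -> completed=0 acc=86 shift=7
byte[1]=0x17 cont=0 payload=0x17: varint #1 complete (value=3030); reset -> completed=1 acc=0 shift=0

Answer: 1 0 0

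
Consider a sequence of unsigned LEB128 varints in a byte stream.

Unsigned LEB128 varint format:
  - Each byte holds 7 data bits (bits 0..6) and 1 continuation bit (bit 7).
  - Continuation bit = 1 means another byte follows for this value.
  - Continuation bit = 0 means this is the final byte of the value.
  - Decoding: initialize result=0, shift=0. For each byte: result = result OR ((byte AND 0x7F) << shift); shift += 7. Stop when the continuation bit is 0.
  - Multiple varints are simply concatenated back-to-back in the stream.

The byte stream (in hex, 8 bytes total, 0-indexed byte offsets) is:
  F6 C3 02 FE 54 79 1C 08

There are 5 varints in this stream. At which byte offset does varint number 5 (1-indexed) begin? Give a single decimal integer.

Answer: 7

Derivation:
  byte[0]=0xF6 cont=1 payload=0x76=118: acc |= 118<<0 -> acc=118 shift=7
  byte[1]=0xC3 cont=1 payload=0x43=67: acc |= 67<<7 -> acc=8694 shift=14
  byte[2]=0x02 cont=0 payload=0x02=2: acc |= 2<<14 -> acc=41462 shift=21 [end]
Varint 1: bytes[0:3] = F6 C3 02 -> value 41462 (3 byte(s))
  byte[3]=0xFE cont=1 payload=0x7E=126: acc |= 126<<0 -> acc=126 shift=7
  byte[4]=0x54 cont=0 payload=0x54=84: acc |= 84<<7 -> acc=10878 shift=14 [end]
Varint 2: bytes[3:5] = FE 54 -> value 10878 (2 byte(s))
  byte[5]=0x79 cont=0 payload=0x79=121: acc |= 121<<0 -> acc=121 shift=7 [end]
Varint 3: bytes[5:6] = 79 -> value 121 (1 byte(s))
  byte[6]=0x1C cont=0 payload=0x1C=28: acc |= 28<<0 -> acc=28 shift=7 [end]
Varint 4: bytes[6:7] = 1C -> value 28 (1 byte(s))
  byte[7]=0x08 cont=0 payload=0x08=8: acc |= 8<<0 -> acc=8 shift=7 [end]
Varint 5: bytes[7:8] = 08 -> value 8 (1 byte(s))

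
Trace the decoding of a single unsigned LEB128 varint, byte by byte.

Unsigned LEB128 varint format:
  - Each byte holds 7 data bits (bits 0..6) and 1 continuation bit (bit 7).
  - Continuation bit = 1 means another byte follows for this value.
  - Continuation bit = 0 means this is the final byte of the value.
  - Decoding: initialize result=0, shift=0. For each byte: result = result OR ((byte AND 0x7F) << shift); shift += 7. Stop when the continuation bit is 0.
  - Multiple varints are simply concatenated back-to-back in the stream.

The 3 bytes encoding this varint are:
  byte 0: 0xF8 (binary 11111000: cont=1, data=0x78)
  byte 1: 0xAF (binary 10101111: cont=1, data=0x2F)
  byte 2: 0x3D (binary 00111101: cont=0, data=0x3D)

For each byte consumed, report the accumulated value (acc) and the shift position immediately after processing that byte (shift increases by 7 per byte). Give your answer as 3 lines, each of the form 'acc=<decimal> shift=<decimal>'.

byte 0=0xF8: payload=0x78=120, contrib = 120<<0 = 120; acc -> 120, shift -> 7
byte 1=0xAF: payload=0x2F=47, contrib = 47<<7 = 6016; acc -> 6136, shift -> 14
byte 2=0x3D: payload=0x3D=61, contrib = 61<<14 = 999424; acc -> 1005560, shift -> 21

Answer: acc=120 shift=7
acc=6136 shift=14
acc=1005560 shift=21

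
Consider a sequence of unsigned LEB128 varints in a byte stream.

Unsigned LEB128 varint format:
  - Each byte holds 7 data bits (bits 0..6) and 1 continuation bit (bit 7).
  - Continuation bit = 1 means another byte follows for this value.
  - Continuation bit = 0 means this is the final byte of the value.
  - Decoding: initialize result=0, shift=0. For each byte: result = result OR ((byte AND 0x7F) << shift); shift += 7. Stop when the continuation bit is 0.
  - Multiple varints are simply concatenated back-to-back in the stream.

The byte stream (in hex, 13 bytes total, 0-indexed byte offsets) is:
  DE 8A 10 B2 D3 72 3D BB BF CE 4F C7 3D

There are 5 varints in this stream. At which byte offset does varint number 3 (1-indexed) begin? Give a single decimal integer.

Answer: 6

Derivation:
  byte[0]=0xDE cont=1 payload=0x5E=94: acc |= 94<<0 -> acc=94 shift=7
  byte[1]=0x8A cont=1 payload=0x0A=10: acc |= 10<<7 -> acc=1374 shift=14
  byte[2]=0x10 cont=0 payload=0x10=16: acc |= 16<<14 -> acc=263518 shift=21 [end]
Varint 1: bytes[0:3] = DE 8A 10 -> value 263518 (3 byte(s))
  byte[3]=0xB2 cont=1 payload=0x32=50: acc |= 50<<0 -> acc=50 shift=7
  byte[4]=0xD3 cont=1 payload=0x53=83: acc |= 83<<7 -> acc=10674 shift=14
  byte[5]=0x72 cont=0 payload=0x72=114: acc |= 114<<14 -> acc=1878450 shift=21 [end]
Varint 2: bytes[3:6] = B2 D3 72 -> value 1878450 (3 byte(s))
  byte[6]=0x3D cont=0 payload=0x3D=61: acc |= 61<<0 -> acc=61 shift=7 [end]
Varint 3: bytes[6:7] = 3D -> value 61 (1 byte(s))
  byte[7]=0xBB cont=1 payload=0x3B=59: acc |= 59<<0 -> acc=59 shift=7
  byte[8]=0xBF cont=1 payload=0x3F=63: acc |= 63<<7 -> acc=8123 shift=14
  byte[9]=0xCE cont=1 payload=0x4E=78: acc |= 78<<14 -> acc=1286075 shift=21
  byte[10]=0x4F cont=0 payload=0x4F=79: acc |= 79<<21 -> acc=166961083 shift=28 [end]
Varint 4: bytes[7:11] = BB BF CE 4F -> value 166961083 (4 byte(s))
  byte[11]=0xC7 cont=1 payload=0x47=71: acc |= 71<<0 -> acc=71 shift=7
  byte[12]=0x3D cont=0 payload=0x3D=61: acc |= 61<<7 -> acc=7879 shift=14 [end]
Varint 5: bytes[11:13] = C7 3D -> value 7879 (2 byte(s))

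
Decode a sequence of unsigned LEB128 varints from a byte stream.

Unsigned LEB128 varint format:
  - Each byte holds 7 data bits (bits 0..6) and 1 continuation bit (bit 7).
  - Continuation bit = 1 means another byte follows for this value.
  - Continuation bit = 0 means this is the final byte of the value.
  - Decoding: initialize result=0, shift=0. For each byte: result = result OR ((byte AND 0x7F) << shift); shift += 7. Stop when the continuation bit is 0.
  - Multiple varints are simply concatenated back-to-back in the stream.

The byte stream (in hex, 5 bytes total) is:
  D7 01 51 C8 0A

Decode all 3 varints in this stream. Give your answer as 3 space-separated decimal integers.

Answer: 215 81 1352

Derivation:
  byte[0]=0xD7 cont=1 payload=0x57=87: acc |= 87<<0 -> acc=87 shift=7
  byte[1]=0x01 cont=0 payload=0x01=1: acc |= 1<<7 -> acc=215 shift=14 [end]
Varint 1: bytes[0:2] = D7 01 -> value 215 (2 byte(s))
  byte[2]=0x51 cont=0 payload=0x51=81: acc |= 81<<0 -> acc=81 shift=7 [end]
Varint 2: bytes[2:3] = 51 -> value 81 (1 byte(s))
  byte[3]=0xC8 cont=1 payload=0x48=72: acc |= 72<<0 -> acc=72 shift=7
  byte[4]=0x0A cont=0 payload=0x0A=10: acc |= 10<<7 -> acc=1352 shift=14 [end]
Varint 3: bytes[3:5] = C8 0A -> value 1352 (2 byte(s))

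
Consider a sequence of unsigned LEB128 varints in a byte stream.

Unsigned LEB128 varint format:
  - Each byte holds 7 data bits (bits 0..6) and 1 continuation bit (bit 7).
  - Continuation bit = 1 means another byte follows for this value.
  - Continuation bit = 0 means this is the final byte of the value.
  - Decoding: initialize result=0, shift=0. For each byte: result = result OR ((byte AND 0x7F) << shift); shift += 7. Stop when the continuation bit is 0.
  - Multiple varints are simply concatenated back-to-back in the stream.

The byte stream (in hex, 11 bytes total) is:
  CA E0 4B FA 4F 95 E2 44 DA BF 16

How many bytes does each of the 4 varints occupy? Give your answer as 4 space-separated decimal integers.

Answer: 3 2 3 3

Derivation:
  byte[0]=0xCA cont=1 payload=0x4A=74: acc |= 74<<0 -> acc=74 shift=7
  byte[1]=0xE0 cont=1 payload=0x60=96: acc |= 96<<7 -> acc=12362 shift=14
  byte[2]=0x4B cont=0 payload=0x4B=75: acc |= 75<<14 -> acc=1241162 shift=21 [end]
Varint 1: bytes[0:3] = CA E0 4B -> value 1241162 (3 byte(s))
  byte[3]=0xFA cont=1 payload=0x7A=122: acc |= 122<<0 -> acc=122 shift=7
  byte[4]=0x4F cont=0 payload=0x4F=79: acc |= 79<<7 -> acc=10234 shift=14 [end]
Varint 2: bytes[3:5] = FA 4F -> value 10234 (2 byte(s))
  byte[5]=0x95 cont=1 payload=0x15=21: acc |= 21<<0 -> acc=21 shift=7
  byte[6]=0xE2 cont=1 payload=0x62=98: acc |= 98<<7 -> acc=12565 shift=14
  byte[7]=0x44 cont=0 payload=0x44=68: acc |= 68<<14 -> acc=1126677 shift=21 [end]
Varint 3: bytes[5:8] = 95 E2 44 -> value 1126677 (3 byte(s))
  byte[8]=0xDA cont=1 payload=0x5A=90: acc |= 90<<0 -> acc=90 shift=7
  byte[9]=0xBF cont=1 payload=0x3F=63: acc |= 63<<7 -> acc=8154 shift=14
  byte[10]=0x16 cont=0 payload=0x16=22: acc |= 22<<14 -> acc=368602 shift=21 [end]
Varint 4: bytes[8:11] = DA BF 16 -> value 368602 (3 byte(s))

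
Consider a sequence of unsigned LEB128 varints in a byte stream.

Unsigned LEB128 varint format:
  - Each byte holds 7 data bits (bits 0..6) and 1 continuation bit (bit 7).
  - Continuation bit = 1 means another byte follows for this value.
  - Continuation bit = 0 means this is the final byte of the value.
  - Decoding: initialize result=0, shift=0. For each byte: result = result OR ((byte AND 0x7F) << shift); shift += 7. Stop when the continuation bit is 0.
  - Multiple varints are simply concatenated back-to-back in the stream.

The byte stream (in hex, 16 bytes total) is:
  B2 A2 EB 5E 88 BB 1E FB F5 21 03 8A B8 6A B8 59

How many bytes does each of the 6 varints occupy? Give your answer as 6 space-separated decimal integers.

  byte[0]=0xB2 cont=1 payload=0x32=50: acc |= 50<<0 -> acc=50 shift=7
  byte[1]=0xA2 cont=1 payload=0x22=34: acc |= 34<<7 -> acc=4402 shift=14
  byte[2]=0xEB cont=1 payload=0x6B=107: acc |= 107<<14 -> acc=1757490 shift=21
  byte[3]=0x5E cont=0 payload=0x5E=94: acc |= 94<<21 -> acc=198889778 shift=28 [end]
Varint 1: bytes[0:4] = B2 A2 EB 5E -> value 198889778 (4 byte(s))
  byte[4]=0x88 cont=1 payload=0x08=8: acc |= 8<<0 -> acc=8 shift=7
  byte[5]=0xBB cont=1 payload=0x3B=59: acc |= 59<<7 -> acc=7560 shift=14
  byte[6]=0x1E cont=0 payload=0x1E=30: acc |= 30<<14 -> acc=499080 shift=21 [end]
Varint 2: bytes[4:7] = 88 BB 1E -> value 499080 (3 byte(s))
  byte[7]=0xFB cont=1 payload=0x7B=123: acc |= 123<<0 -> acc=123 shift=7
  byte[8]=0xF5 cont=1 payload=0x75=117: acc |= 117<<7 -> acc=15099 shift=14
  byte[9]=0x21 cont=0 payload=0x21=33: acc |= 33<<14 -> acc=555771 shift=21 [end]
Varint 3: bytes[7:10] = FB F5 21 -> value 555771 (3 byte(s))
  byte[10]=0x03 cont=0 payload=0x03=3: acc |= 3<<0 -> acc=3 shift=7 [end]
Varint 4: bytes[10:11] = 03 -> value 3 (1 byte(s))
  byte[11]=0x8A cont=1 payload=0x0A=10: acc |= 10<<0 -> acc=10 shift=7
  byte[12]=0xB8 cont=1 payload=0x38=56: acc |= 56<<7 -> acc=7178 shift=14
  byte[13]=0x6A cont=0 payload=0x6A=106: acc |= 106<<14 -> acc=1743882 shift=21 [end]
Varint 5: bytes[11:14] = 8A B8 6A -> value 1743882 (3 byte(s))
  byte[14]=0xB8 cont=1 payload=0x38=56: acc |= 56<<0 -> acc=56 shift=7
  byte[15]=0x59 cont=0 payload=0x59=89: acc |= 89<<7 -> acc=11448 shift=14 [end]
Varint 6: bytes[14:16] = B8 59 -> value 11448 (2 byte(s))

Answer: 4 3 3 1 3 2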